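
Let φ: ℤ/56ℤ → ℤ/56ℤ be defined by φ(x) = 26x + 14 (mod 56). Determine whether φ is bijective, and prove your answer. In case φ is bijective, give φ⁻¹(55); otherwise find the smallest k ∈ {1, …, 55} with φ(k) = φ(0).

28

Recall that φ is injective when φ(u) = φ(v) forces u = v.
We have gcd(26, 56) = 2 > 1. Taking u = 0 and v = 28: φ(0) = 14 and φ(28) = 26·28 + 14 = 742 ≡ 14 (mod 56).
So φ(0) = φ(28) while 0 ≠ 28, therefore φ is not injective, hence not bijective.
Since φ is not bijective, we find the least positive k with φ(k) = φ(0): this means 26k ≡ 0 (mod 56), i.e. 56 ∣ 26k. Since gcd(26, 56) = 2, dividing through by 2 this holds exactly when 28 ∣ 13k, and as gcd(13, 28) = 1, exactly when 28 ∣ k.
The smallest positive such k is 28.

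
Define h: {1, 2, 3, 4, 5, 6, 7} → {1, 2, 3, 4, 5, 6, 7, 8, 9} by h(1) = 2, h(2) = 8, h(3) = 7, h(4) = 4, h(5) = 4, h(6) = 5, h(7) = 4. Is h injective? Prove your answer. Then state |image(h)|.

h(4) = 4 = h(5) with 4 ≠ 5, so h is not injective.
The image of h is {2, 4, 5, 7, 8}, which has 5 elements.

5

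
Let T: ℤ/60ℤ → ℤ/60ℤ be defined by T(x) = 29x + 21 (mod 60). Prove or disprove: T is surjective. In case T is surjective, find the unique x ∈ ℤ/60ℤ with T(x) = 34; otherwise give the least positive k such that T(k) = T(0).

By definition, T is surjective if every y in the codomain equals T(x) for some x in the domain.
Since gcd(29, 60) = 1, 29 is invertible modulo 60. Euclid's algorithm: 60 = 2·29 + 2, 29 = 14·2 + 1; back-substituting gives 1 = 29·29 − 14·60, so 29⁻¹ ≡ 29 (mod 60).
For any y ∈ ℤ/60ℤ, x = 29(y − 21) mod 60 satisfies T(x) = 29·29(y − 21) + 21 ≡ y (since 29·29 ≡ 1 mod 60). So every y has a preimage.
Thus T is surjective.
Since T is surjective, we find T⁻¹(34): we need 29x ≡ 34 − 21 ≡ 13 (mod 60). Using 29⁻¹ = 29: x ≡ 29·13 = 377 = 6·60 + 17, so x = 17.
Check: T(17) = 29·17 + 21 = 514 = 8·60 + 34 ≡ 34 (mod 60).

17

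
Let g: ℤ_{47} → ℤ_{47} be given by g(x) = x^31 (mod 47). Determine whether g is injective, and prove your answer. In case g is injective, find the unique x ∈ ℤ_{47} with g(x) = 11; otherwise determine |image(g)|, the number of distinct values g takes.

15

Since 47 is prime, the nonzero elements of ℤ_{47} form a cyclic group of order 46.
As gcd(31, 46) = 1, raising to the 31st power is a bijection on this group: if x_1^31 ≡ x_2^31 then (x_1x_2^{−1})^31 = 1, and the only element of order dividing gcd(31, 46) = 1 is 1, so x_1 = x_2.
With g(0) = 0 this makes g injective on all of ℤ_{47}, hence bijective (finite equal-size domain and codomain). In particular g is injective.
Since g is injective, we find the preimage of 11. The inverse of x ↦ x^31 on (ℤ_{47})^× is x ↦ x^3, because 31·3 = 93 = 2·46 + 1 ≡ 1 (mod 46) and x^{46} = 1 for x ≠ 0 (Fermat). So g⁻¹(11) = 11^3 mod 47.
Repeated squaring mod 47: 11^1 ≡ 11, 11^2 ≡ 11² = 121 ≡ 27. Since 3 = 2 + 1, 11^3 ≡ 27·11: 27·11 = 297 ≡ 15. So 11^3 ≡ 15 (mod 47).
Hence g⁻¹(11) = 15.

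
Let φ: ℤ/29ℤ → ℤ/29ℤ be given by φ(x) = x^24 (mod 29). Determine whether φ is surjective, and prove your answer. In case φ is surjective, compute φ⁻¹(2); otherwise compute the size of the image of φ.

8

φ(2): Repeated squaring mod 29: 2^1 ≡ 2, 2^2 ≡ 2² = 4, 2^4 ≡ 4² = 16, 2^8 ≡ 16² = 256 ≡ 24, 2^16 ≡ 24² = 576 ≡ 25. Since 24 = 16 + 8, 2^24 ≡ 25·24: 25·24 = 600 ≡ 20. So 2^24 ≡ 20 (mod 29).
φ(5): Repeated squaring mod 29: 5^1 ≡ 5, 5^2 ≡ 5² = 25, 5^4 ≡ 25² = 625 ≡ 16, 5^8 ≡ 16² = 256 ≡ 24, 5^16 ≡ 24² = 576 ≡ 25. Since 24 = 16 + 8, 5^24 ≡ 25·24: 25·24 = 600 ≡ 20. So 5^24 ≡ 20 (mod 29).
So φ(2) = φ(5) = 20 while 2 ≠ 5, so φ is not injective.
A non-injective map from the 29-element set ℤ/29ℤ to itself takes at most 28 distinct values, so it cannot be surjective. Therefore φ is not surjective.
Since φ is not surjective, we determine |image(φ)|. Computing x^24 mod 29 for each x (by repeated squaring, reducing mod 29 at every step), the values φ(0), φ(1), …, φ(28) are: 0, 1, 20, 24, 23, 20, 16, 24, 25, 25, 23, 7, 1, 7, 16, 16, 7, 1, 7, 23, 25, 25, 24, 16, 20, 23, 24, 20, 1.
The distinct values are {0, 1, 7, 16, 20, 23, 24, 25}; there are 8 of them.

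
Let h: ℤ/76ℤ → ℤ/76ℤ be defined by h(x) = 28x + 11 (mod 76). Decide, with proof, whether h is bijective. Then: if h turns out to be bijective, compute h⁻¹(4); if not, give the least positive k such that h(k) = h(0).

19

We have gcd(28, 76) = 4 > 1. Taking s = 0 and t = 19: h(0) = 11 and h(19) = 28·19 + 11 = 543 ≡ 11 (mod 76).
So h(0) = h(19) while 0 ≠ 19, so h is not injective, hence not bijective.
Since h is not bijective, we find the least positive k with h(k) = h(0): this means 28k ≡ 0 (mod 76), i.e. 76 ∣ 28k. Since gcd(28, 76) = 4, dividing through by 4 this holds exactly when 19 ∣ 7k, and as gcd(7, 19) = 1, exactly when 19 ∣ k.
The smallest positive such k is 19.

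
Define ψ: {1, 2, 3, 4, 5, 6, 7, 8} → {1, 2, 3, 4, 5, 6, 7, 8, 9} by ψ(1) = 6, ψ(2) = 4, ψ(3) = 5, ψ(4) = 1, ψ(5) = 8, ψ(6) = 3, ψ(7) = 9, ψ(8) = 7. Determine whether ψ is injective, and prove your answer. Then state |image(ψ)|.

8

The values ψ(1), …, ψ(8) are 6, 4, 5, 1, 8, 3, 9, 7 — all distinct.
So ψ(s) = ψ(t) only when s = t, and ψ is injective.
The image of ψ is {1, 3, 4, 5, 6, 7, 8, 9}, which has 8 elements.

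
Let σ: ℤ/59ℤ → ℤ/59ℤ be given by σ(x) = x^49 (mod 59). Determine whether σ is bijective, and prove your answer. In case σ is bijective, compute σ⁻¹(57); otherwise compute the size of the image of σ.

Since 59 is prime, the nonzero elements of ℤ/59ℤ form a cyclic group of order 58.
As gcd(49, 58) = 1, raising to the 49th power is a bijection on this group: if u^49 ≡ v^49 then (uv^{−1})^49 = 1, and the only element of order dividing gcd(49, 58) = 1 is 1, so u = v.
With σ(0) = 0 this makes σ injective on all of ℤ/59ℤ, hence bijective (finite equal-size domain and codomain). In particular σ is bijective.
Since σ is bijective, we find the preimage of 57. The inverse of x ↦ x^49 on (ℤ/59ℤ)^× is x ↦ x^45, because 49·45 = 2205 = 38·58 + 1 ≡ 1 (mod 58) and x^{58} = 1 for x ≠ 0 (Fermat). So σ⁻¹(57) = 57^45 mod 59.
Repeated squaring mod 59: 57^1 ≡ 57, 57^2 ≡ 57² = 3249 ≡ 4, 57^4 ≡ 4² = 16, 57^8 ≡ 16² = 256 ≡ 20, 57^16 ≡ 20² = 400 ≡ 46, 57^32 ≡ 46² = 2116 ≡ 51. Since 45 = 32 + 8 + 4 + 1, 57^45 ≡ 51·20·16·57: 51·20 = 1020 ≡ 17, then 17·16 = 272 ≡ 36, then 36·57 = 2052 ≡ 46. So 57^45 ≡ 46 (mod 59).
Hence σ⁻¹(57) = 46.

46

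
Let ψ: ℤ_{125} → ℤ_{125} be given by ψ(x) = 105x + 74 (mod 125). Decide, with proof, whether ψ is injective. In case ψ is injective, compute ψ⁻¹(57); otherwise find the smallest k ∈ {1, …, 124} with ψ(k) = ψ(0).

25

We have gcd(105, 125) = 5 > 1. Taking s = 0 and t = 25: ψ(0) = 74 and ψ(25) = 105·25 + 74 = 2699 ≡ 74 (mod 125).
So ψ(0) = ψ(25) while 0 ≠ 25, so ψ is not injective.
Since ψ is not injective, we find the least positive k with ψ(k) = ψ(0): this means 105k ≡ 0 (mod 125), i.e. 125 ∣ 105k. Since gcd(105, 125) = 5, dividing through by 5 this holds exactly when 25 ∣ 21k, and as gcd(21, 25) = 1, exactly when 25 ∣ k.
The smallest positive such k is 25.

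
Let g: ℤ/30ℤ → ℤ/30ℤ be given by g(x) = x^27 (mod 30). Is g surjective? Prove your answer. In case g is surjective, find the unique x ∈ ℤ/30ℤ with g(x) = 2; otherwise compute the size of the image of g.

8

Computing x^27 mod 30 for each x (by repeated squaring, reducing mod 30 at every step), the values g(0), g(1), …, g(29) are: 0, 1, 8, 27, 4, 5, 6, 13, 2, 9, 10, 11, 18, 7, 14, 15, 16, 23, 12, 19, 20, 21, 28, 17, 24, 25, 26, 3, 22, 29.
Every element of ℤ/30ℤ appears exactly once in this list, so g is a bijection, and in particular surjective.
Since g is surjective, we read off the preimage of 2 from the same table: g(8) = 2, so g⁻¹(2) = 8.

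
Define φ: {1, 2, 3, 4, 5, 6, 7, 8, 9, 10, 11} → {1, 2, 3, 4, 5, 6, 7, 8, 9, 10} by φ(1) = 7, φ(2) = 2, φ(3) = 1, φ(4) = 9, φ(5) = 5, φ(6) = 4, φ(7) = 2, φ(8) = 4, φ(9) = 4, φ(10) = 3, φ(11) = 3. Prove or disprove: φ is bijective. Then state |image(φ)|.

φ(2) = 2 = φ(7) with 2 ≠ 7, so φ is not injective, hence not bijective.
The image of φ is {1, 2, 3, 4, 5, 7, 9}, which has 7 elements.

7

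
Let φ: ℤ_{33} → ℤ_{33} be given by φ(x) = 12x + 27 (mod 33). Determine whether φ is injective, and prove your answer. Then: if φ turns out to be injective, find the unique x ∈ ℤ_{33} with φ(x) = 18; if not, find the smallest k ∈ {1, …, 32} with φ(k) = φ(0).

11

We have gcd(12, 33) = 3 > 1. Taking u = 0 and v = 11: φ(0) = 27 and φ(11) = 12·11 + 27 = 159 ≡ 27 (mod 33).
So φ(0) = φ(11) while 0 ≠ 11, thus φ is not injective.
Since φ is not injective, we find the least positive k with φ(k) = φ(0): this means 12k ≡ 0 (mod 33), i.e. 33 ∣ 12k. Since gcd(12, 33) = 3, dividing through by 3 this holds exactly when 11 ∣ 4k, and as gcd(4, 11) = 1, exactly when 11 ∣ k.
The smallest positive such k is 11.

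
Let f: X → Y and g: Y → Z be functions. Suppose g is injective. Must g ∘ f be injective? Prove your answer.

not injective

No. Take X = {1, 2}, Y = Z = {1, 2, 3, 4, 5, 6}, f(1) = f(2) = 1, and g = identity (injective).
Then (g ∘ f)(1) = (g ∘ f)(2) = 1 with 1 ≠ 2, so g ∘ f is not injective.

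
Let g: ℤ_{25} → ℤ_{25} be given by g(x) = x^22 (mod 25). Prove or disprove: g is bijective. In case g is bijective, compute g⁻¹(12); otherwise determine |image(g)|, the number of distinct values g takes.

11

g(0) = 0^22 = 0.
g(5): Repeated squaring mod 25: 5^1 ≡ 5, 5^2 ≡ 5² = 25 ≡ 0, 5^4 ≡ 0² = 0, 5^8 ≡ 0² = 0, 5^16 ≡ 0² = 0. Since 22 = 16 + 4 + 2, 5^22 ≡ 0·0·0: 0·0 = 0, then 0·0 = 0. So 5^22 ≡ 0 (mod 25).
So g(0) = g(5) = 0 while 0 ≠ 5, hence g is not injective, hence not bijective.
Since g is not bijective, we determine |image(g)|. Computing x^22 mod 25 for each x (by repeated squaring, reducing mod 25 at every step), the values g(0), g(1), …, g(24) are: 0, 1, 4, 9, 16, 0, 11, 24, 14, 6, 0, 21, 19, 19, 21, 0, 6, 14, 24, 11, 0, 16, 9, 4, 1.
The distinct values are {0, 1, 4, 6, 9, 11, 14, 16, 19, 21, 24}; there are 11 of them.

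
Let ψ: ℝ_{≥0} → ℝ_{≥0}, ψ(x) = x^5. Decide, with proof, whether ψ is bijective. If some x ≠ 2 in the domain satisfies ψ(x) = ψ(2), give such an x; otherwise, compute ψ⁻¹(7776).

On ℝ_{≥0}, x ↦ x^5 is strictly increasing (injective) and for any y ∈ ℝ_{≥0} the 5th root y^{1/5} lies in ℝ_{≥0} (surjective). So ψ is bijective.
Since x ↦ x^5 is strictly increasing on ℝ_{≥0}, it is injective there, so no x ≠ 2 in the domain has ψ(x) = ψ(2). We therefore compute ψ⁻¹(7776) = 7776^{1/5} = 6 (indeed 6^5 = 7776).

6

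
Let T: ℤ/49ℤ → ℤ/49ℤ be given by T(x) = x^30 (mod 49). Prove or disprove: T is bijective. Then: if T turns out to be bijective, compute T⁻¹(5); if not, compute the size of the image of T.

8

T(3): Repeated squaring mod 49: 3^1 ≡ 3, 3^2 ≡ 3² = 9, 3^4 ≡ 9² = 81 ≡ 32, 3^8 ≡ 32² = 1024 ≡ 44, 3^16 ≡ 44² = 1936 ≡ 25. Since 30 = 16 + 8 + 4 + 2, 3^30 ≡ 25·44·32·9: 25·44 = 1100 ≡ 22, then 22·32 = 704 ≡ 18, then 18·9 = 162 ≡ 15. So 3^30 ≡ 15 (mod 49).
T(5): Repeated squaring mod 49: 5^1 ≡ 5, 5^2 ≡ 5² = 25, 5^4 ≡ 25² = 625 ≡ 37, 5^8 ≡ 37² = 1369 ≡ 46, 5^16 ≡ 46² = 2116 ≡ 9. Since 30 = 16 + 8 + 4 + 2, 5^30 ≡ 9·46·37·25: 9·46 = 414 ≡ 22, then 22·37 = 814 ≡ 30, then 30·25 = 750 ≡ 15. So 5^30 ≡ 15 (mod 49).
So T(3) = T(5) = 15 while 3 ≠ 5, so T is not injective, hence not bijective.
Since T is not bijective, we determine |image(T)|. Computing x^30 mod 49 for each x (by repeated squaring, reducing mod 49 at every step), the values T(0), T(1), …, T(48) are: 0, 1, 22, 15, 43, 15, 36, 0, 15, 29, 36, 22, 8, 22, 0, 29, 36, 8, 1, 1, 8, 0, 43, 43, 29, 29, 43, 43, 0, 8, 1, 1, 8, 36, 29, 0, 22, 8, 22, 36, 29, 15, 0, 36, 15, 43, 15, 22, 1.
The distinct values are {0, 1, 8, 15, 22, 29, 36, 43}; there are 8 of them.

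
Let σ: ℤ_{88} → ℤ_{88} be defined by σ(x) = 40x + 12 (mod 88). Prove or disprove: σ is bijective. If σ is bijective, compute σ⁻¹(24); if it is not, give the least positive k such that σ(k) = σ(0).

We have gcd(40, 88) = 8 > 1. Taking a = 0 and b = 11: σ(0) = 12 and σ(11) = 40·11 + 12 = 452 ≡ 12 (mod 88).
So σ(0) = σ(11) while 0 ≠ 11, hence σ is not injective, hence not bijective.
Since σ is not bijective, we find the least positive k with σ(k) = σ(0): this means 40k ≡ 0 (mod 88), i.e. 88 ∣ 40k. Since gcd(40, 88) = 8, dividing through by 8 this holds exactly when 11 ∣ 5k, and as gcd(5, 11) = 1, exactly when 11 ∣ k.
The smallest positive such k is 11.

11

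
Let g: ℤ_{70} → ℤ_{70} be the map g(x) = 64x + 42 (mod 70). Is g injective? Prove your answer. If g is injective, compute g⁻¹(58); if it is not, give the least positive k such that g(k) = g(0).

We have gcd(64, 70) = 2 > 1. Taking x_1 = 0 and x_2 = 35: g(0) = 42 and g(35) = 64·35 + 42 = 2282 ≡ 42 (mod 70).
So g(0) = g(35) while 0 ≠ 35, thus g is not injective.
Since g is not injective, we find the least positive k with g(k) = g(0): this means 64k ≡ 0 (mod 70), i.e. 70 ∣ 64k. Since gcd(64, 70) = 2, dividing through by 2 this holds exactly when 35 ∣ 32k, and as gcd(32, 35) = 1, exactly when 35 ∣ k.
The smallest positive such k is 35.

35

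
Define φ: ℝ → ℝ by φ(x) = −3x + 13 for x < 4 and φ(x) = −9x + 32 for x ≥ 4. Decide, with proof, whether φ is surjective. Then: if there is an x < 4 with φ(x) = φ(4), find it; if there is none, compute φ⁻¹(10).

Both pieces are strictly decreasing (slopes −3 and −9), so each is injective on its own interval.
The left piece maps (−∞, 4) onto (1, ∞); the right piece maps [4, ∞) onto (−∞, −4].
The union (1, ∞) ∪ (−∞, −4] omits the interval between 1 and −4; in particular 1 has no preimage. So φ is not surjective.
Because the two images are disjoint, no x < 4 has φ(x) = φ(4), so we compute φ⁻¹(10): 10 lies in (1, ∞), so solve −3x + 13 = 10: x = (10 − 13)/(−3) = 1.

1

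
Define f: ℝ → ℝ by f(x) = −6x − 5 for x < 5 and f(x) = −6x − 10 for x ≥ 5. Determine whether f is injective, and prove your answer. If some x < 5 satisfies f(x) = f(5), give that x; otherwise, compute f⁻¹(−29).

Both pieces are strictly decreasing (slopes −6 and −6), so each is injective on its own interval.
The left piece maps (−∞, 5) onto (−35, ∞); the right piece maps [5, ∞) onto (−∞, −40].
These images are disjoint, so no value is attained by both pieces. Hence f is injective.
Because the two images are disjoint, no x < 5 has f(x) = f(5), so we compute f⁻¹(−29): −29 lies in (−35, ∞), so solve −6x − 5 = −29: x = (−29 + 5)/(−6) = 4.

4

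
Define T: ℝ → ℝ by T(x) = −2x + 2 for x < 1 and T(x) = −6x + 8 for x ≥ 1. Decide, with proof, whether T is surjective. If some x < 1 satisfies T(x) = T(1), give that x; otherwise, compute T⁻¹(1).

0

Both pieces are strictly decreasing (slopes −2 and −6), so each is injective on its own interval.
The left piece maps (−∞, 1) onto (0, ∞); the right piece maps [1, ∞) onto (−∞, 2].
The union (0, ∞) ∪ (−∞, 2] covers ℝ, so T is surjective.
For the follow-up: the images overlap, so an x < 1 with T(x) = T(1) exists. T(1) = 2; solving −2x + 2 = 2 for x < 1 gives x = (2 − 2)/(−2) = 0.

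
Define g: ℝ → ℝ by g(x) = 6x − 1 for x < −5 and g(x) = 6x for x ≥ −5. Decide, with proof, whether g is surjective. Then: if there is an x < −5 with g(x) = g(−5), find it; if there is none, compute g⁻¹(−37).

-6

Both pieces are strictly increasing (slopes 6 and 6), so each is injective on its own interval.
The left piece maps (−∞, −5) onto (−∞, −31); the right piece maps [−5, ∞) onto [−30, ∞).
The union (−∞, −31) ∪ [−30, ∞) omits the interval between −31 and −30; in particular −31 has no preimage. So g is not surjective.
Because the two images are disjoint, no x < −5 has g(x) = g(−5), so we compute g⁻¹(−37): −37 lies in (−∞, −31), so solve 6x − 1 = −37: x = (−37 + 1)/6 = −6.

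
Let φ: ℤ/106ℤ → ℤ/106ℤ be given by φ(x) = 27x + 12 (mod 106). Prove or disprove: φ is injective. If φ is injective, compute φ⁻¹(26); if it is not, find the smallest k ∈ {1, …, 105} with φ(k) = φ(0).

28

Recall: φ is injective when φ(a) = φ(b) forces a = b.
If φ(a) = φ(b), then 27a ≡ 27b (mod 106). Because gcd(27, 106) = 1, we may cancel 27 to get a ≡ b (mod 106).
Thus φ is injective.
We now compute 27⁻¹ mod 106 explicitly. Euclid's algorithm: 106 = 3·27 + 25, 27 = 1·25 + 2, 25 = 12·2 + 1; back-substituting gives 1 = 55·27 − 14·106, so 27⁻¹ ≡ 55 (mod 106).
Since φ is injective, we find φ⁻¹(26): we need 27x ≡ 26 − 12 ≡ 14 (mod 106). Using 27⁻¹ = 55: x ≡ 55·14 = 770 = 7·106 + 28, so x = 28.
Check: φ(28) = 27·28 + 12 = 768 = 7·106 + 26 ≡ 26 (mod 106).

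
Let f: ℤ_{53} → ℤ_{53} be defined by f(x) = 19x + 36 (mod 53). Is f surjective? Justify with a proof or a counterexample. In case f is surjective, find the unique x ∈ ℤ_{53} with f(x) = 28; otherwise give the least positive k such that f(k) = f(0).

47

Since gcd(19, 53) = 1, 19 is invertible modulo 53. Euclid's algorithm: 53 = 2·19 + 15, 19 = 1·15 + 4, 15 = 3·4 + 3, 4 = 1·3 + 1; back-substituting gives 1 = 14·19 − 5·53, so 19⁻¹ ≡ 14 (mod 53).
For any y ∈ ℤ_{53}, x = 14(y − 36) mod 53 satisfies f(x) = 19·14(y − 36) + 36 ≡ y (since 19·14 ≡ 1 mod 53). So every y has a preimage.
Thus f is surjective.
Since f is surjective, we find f⁻¹(28): we need 19x ≡ 28 − 36 ≡ 45 (mod 53). Using 19⁻¹ = 14: x ≡ 14·45 = 630 = 11·53 + 47, so x = 47.
Check: f(47) = 19·47 + 36 = 929 = 17·53 + 28 ≡ 28 (mod 53).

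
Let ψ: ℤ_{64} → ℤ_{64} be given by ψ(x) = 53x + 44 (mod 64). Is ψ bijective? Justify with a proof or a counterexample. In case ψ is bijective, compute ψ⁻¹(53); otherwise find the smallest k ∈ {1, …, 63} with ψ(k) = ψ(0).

Recall: ψ is injective if ψ(x_1) = ψ(x_2) implies x_1 = x_2.
If ψ(x_1) = ψ(x_2), then 53x_1 ≡ 53x_2 (mod 64). Because gcd(53, 64) = 1, we may cancel 53 to get x_1 ≡ x_2 (mod 64).
We now compute 53⁻¹ mod 64 explicitly. Euclid's algorithm: 64 = 1·53 + 11, 53 = 4·11 + 9, 11 = 1·9 + 2, 9 = 4·2 + 1; back-substituting gives 1 = 29·53 − 24·64, so 53⁻¹ ≡ 29 (mod 64).
Then y ↦ 29(y − 44) is a two-sided inverse to ψ, so every y ∈ ℤ_{64} has a preimage.
Therefore ψ is bijective.
Since ψ is bijective, we find ψ⁻¹(53): we need 53x ≡ 53 − 44 ≡ 9 (mod 64). Using 53⁻¹ = 29: x ≡ 29·9 = 261 = 4·64 + 5, so x = 5.
Check: ψ(5) = 53·5 + 44 = 309 = 4·64 + 53 ≡ 53 (mod 64).

5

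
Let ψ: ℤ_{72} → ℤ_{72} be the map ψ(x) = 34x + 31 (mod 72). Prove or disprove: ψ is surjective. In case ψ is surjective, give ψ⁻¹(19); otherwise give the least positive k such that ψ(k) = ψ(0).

Since gcd(34, 72) = 2, we have 34x ≡ 0 (mod 2) for all x, so ψ(x) ≡ 1 (mod 2).
But 0 ≢ 1 (mod 2), so 0 ∈ ℤ_{72} has no preimage. Therefore ψ is not surjective.
Since ψ is not surjective, we find the least positive k with ψ(k) = ψ(0): this means 34k ≡ 0 (mod 72), i.e. 72 ∣ 34k. Since gcd(34, 72) = 2, dividing through by 2 this holds exactly when 36 ∣ 17k, and as gcd(17, 36) = 1, exactly when 36 ∣ k.
The smallest positive such k is 36.

36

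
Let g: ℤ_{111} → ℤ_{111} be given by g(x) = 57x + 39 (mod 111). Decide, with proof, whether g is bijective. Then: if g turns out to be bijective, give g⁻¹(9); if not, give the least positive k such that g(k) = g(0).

37

We have gcd(57, 111) = 3 > 1. Taking s = 0 and t = 37: g(0) = 39 and g(37) = 57·37 + 39 = 2148 ≡ 39 (mod 111).
So g(0) = g(37) while 0 ≠ 37, thus g is not injective, hence not bijective.
Since g is not bijective, we find the least positive k with g(k) = g(0): this means 57k ≡ 0 (mod 111), i.e. 111 ∣ 57k. Since gcd(57, 111) = 3, dividing through by 3 this holds exactly when 37 ∣ 19k, and as gcd(19, 37) = 1, exactly when 37 ∣ k.
The smallest positive such k is 37.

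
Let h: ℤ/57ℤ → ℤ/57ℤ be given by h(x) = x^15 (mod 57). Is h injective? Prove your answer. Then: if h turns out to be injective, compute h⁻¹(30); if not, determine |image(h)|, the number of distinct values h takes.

h(1) = 1^15 = 1.
h(7): Repeated squaring mod 57: 7^1 ≡ 7, 7^2 ≡ 7² = 49, 7^4 ≡ 49² = 2401 ≡ 7, 7^8 ≡ 7² = 49. Since 15 = 8 + 4 + 2 + 1, 7^15 ≡ 49·7·49·7: 49·7 = 343 ≡ 1, then 1·49 = 49, then 49·7 = 343 ≡ 1. So 7^15 ≡ 1 (mod 57).
So h(1) = h(7) = 1 while 1 ≠ 7, so h is not injective.
Since h is not injective, we determine |image(h)|. Computing x^15 mod 57 for each x (by repeated squaring, reducing mod 57 at every step), the values h(0), h(1), …, h(56) are: 0, 1, 50, 12, 49, 26, 30, 1, 56, 30, 46, 20, 18, 46, 50, 27, 7, 26, 18, 19, 20, 12, 31, 11, 45, 49, 20, 18, 49, 8, 39, 37, 8, 12, 46, 26, 45, 37, 38, 39, 31, 50, 30, 7, 11, 39, 37, 11, 27, 1, 56, 27, 31, 8, 45, 7, 56.
The distinct values are {0, 1, 7, 8, 11, 12, 18, 19, 20, 26, 27, 30, 31, 37, 38, 39, 45, 46, 49, 50, 56}; there are 21 of them.

21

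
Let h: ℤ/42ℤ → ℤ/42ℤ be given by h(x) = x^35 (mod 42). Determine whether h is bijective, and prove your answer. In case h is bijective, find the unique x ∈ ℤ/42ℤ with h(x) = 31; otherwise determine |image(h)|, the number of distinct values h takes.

19

Computing x^35 mod 42 for each x (by repeated squaring, reducing mod 42 at every step), the values h(0), h(1), …, h(41) are: 0, 1, 32, 33, 16, 17, 6, 7, 8, 39, 40, 23, 24, 13, 14, 15, 4, 5, 30, 31, 20, 21, 22, 11, 12, 37, 38, 27, 28, 29, 18, 19, 2, 3, 34, 35, 36, 25, 26, 9, 10, 41.
Every element of ℤ/42ℤ appears exactly once in this list, so h is a bijection, and in particular bijective.
Since h is bijective, we read off the preimage of 31 from the same table: h(19) = 31, so h⁻¹(31) = 19.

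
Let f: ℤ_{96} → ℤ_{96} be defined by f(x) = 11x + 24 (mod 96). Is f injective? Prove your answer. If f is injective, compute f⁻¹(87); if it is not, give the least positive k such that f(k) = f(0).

93

If f(a) = f(b), then 11a ≡ 11b (mod 96). Because gcd(11, 96) = 1, we may cancel 11 to get a ≡ b (mod 96).
Therefore f is injective.
We now compute 11⁻¹ mod 96 explicitly. Euclid's algorithm: 96 = 8·11 + 8, 11 = 1·8 + 3, 8 = 2·3 + 2, 3 = 1·2 + 1; back-substituting gives 1 = 35·11 − 4·96, so 11⁻¹ ≡ 35 (mod 96).
Since f is injective, we find f⁻¹(87): we need 11x ≡ 87 − 24 ≡ 63 (mod 96). Using 11⁻¹ = 35: x ≡ 35·63 = 2205 = 22·96 + 93, so x = 93.
Check: f(93) = 11·93 + 24 = 1047 = 10·96 + 87 ≡ 87 (mod 96).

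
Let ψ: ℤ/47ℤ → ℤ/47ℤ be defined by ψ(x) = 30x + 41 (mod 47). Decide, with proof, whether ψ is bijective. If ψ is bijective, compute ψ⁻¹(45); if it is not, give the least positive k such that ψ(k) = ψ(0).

44

If ψ(a) = ψ(b), then 30a ≡ 30b (mod 47). Because gcd(30, 47) = 1, we may cancel 30 to get a ≡ b (mod 47).
We now compute 30⁻¹ mod 47 explicitly. Euclid's algorithm: 47 = 1·30 + 17, 30 = 1·17 + 13, 17 = 1·13 + 4, 13 = 3·4 + 1; back-substituting gives 1 = 11·30 − 7·47, so 30⁻¹ ≡ 11 (mod 47).
For any y ∈ ℤ/47ℤ, x = 11(y − 41) mod 47 satisfies ψ(x) = 30·11(y − 41) + 41 ≡ y (since 30·11 ≡ 1 mod 47). So every y has a preimage.
So ψ is bijective.
Since ψ is bijective, we compute ψ⁻¹(45): solve 30x + 41 ≡ 45 (mod 47), i.e. 30x ≡ 4 (mod 47).
Multiplying by 30⁻¹ = 11 gives x ≡ 11·4 = 44 ≡ 44 (mod 47).
Check: ψ(44) = 30·44 + 41 = 1361 = 28·47 + 45 ≡ 45 (mod 47).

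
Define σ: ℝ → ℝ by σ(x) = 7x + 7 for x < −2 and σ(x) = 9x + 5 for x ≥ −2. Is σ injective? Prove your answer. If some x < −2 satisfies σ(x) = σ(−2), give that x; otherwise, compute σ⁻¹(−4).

-20/7

Both pieces are strictly increasing (slopes 7 and 9), so each is injective on its own interval.
The left piece maps (−∞, −2) onto (−∞, −7); the right piece maps [−2, ∞) onto [−13, ∞).
These images overlap. In particular σ(−2) = −13 (right piece), and solving 7x + 7 = −13 on the left piece gives x = −20/7 < −2.
So σ(−20/7) = σ(−2) with −20/7 ≠ −2, and σ is not injective. This x = −20/7 is the requested value below −2.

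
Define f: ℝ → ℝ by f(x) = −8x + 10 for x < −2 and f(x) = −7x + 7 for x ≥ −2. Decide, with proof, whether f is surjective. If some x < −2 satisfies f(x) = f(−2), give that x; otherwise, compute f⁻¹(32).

Both pieces are strictly decreasing (slopes −8 and −7), so each is injective on its own interval.
The left piece maps (−∞, −2) onto (26, ∞); the right piece maps [−2, ∞) onto (−∞, 21].
The union (26, ∞) ∪ (−∞, 21] omits the interval between 26 and 21; in particular 26 has no preimage. So f is not surjective.
Because the two images are disjoint, no x < −2 has f(x) = f(−2), so we compute f⁻¹(32): 32 lies in (26, ∞), so solve −8x + 10 = 32: x = (32 − 10)/(−8) = −11/4.

-11/4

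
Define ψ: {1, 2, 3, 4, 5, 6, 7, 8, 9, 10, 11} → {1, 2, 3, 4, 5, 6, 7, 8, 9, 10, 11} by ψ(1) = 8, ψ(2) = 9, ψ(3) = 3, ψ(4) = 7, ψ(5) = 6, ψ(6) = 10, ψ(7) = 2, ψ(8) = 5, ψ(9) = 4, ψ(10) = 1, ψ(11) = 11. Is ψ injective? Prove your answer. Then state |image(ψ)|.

11

The values ψ(1), …, ψ(11) are 8, 9, 3, 7, 6, 10, 2, 5, 4, 1, 11 — all distinct.
So ψ(a) = ψ(b) only when a = b, and ψ is injective.
The image of ψ is {1, 2, 3, 4, 5, 6, 7, 8, 9, 10, 11}, which has 11 elements.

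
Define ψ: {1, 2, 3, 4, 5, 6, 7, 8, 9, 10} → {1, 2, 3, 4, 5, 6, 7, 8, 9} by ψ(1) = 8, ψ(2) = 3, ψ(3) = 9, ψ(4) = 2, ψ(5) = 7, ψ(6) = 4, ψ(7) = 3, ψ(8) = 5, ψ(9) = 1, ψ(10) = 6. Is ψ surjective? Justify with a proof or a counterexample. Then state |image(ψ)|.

Every element of the codomain has a preimage: 1 = ψ(9), 2 = ψ(4), 3 = ψ(2), 4 = ψ(6), 5 = ψ(8), 6 = ψ(10), 7 = ψ(5), 8 = ψ(1), 9 = ψ(3).
So ψ is surjective.
The image of ψ is {1, 2, 3, 4, 5, 6, 7, 8, 9}, which has 9 elements.

9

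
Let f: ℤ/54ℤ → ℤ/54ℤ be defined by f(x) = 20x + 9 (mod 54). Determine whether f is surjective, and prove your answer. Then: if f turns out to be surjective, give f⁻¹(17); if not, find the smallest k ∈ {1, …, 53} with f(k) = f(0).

27

Since gcd(20, 54) = 2, we have 20x ≡ 0 (mod 2) for all x, so f(x) ≡ 1 (mod 2).
But 0 ≢ 1 (mod 2), so 0 ∈ ℤ/54ℤ has no preimage. Thus f is not surjective.
Since f is not surjective, we find the least positive k with f(k) = f(0): this means 20k ≡ 0 (mod 54), i.e. 54 ∣ 20k. Since gcd(20, 54) = 2, dividing through by 2 this holds exactly when 27 ∣ 10k, and as gcd(10, 27) = 1, exactly when 27 ∣ k.
The smallest positive such k is 27.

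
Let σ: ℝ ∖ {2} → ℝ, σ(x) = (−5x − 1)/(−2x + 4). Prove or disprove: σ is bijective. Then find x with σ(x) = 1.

If σ(x) = 5/2, cross-multiplying gives −2(−5x − 1) = −5(−2x + 4), which simplifies to 2 = −20 — false.  So 5/2 has no preimage and σ is not surjective.
Hence σ is not bijective.
Solving σ(x) = 1: cross-multiplying gives −5x − 1 = 1(−2x + 4), which rearranges to −3x = 5, so x = −5/3.

-5/3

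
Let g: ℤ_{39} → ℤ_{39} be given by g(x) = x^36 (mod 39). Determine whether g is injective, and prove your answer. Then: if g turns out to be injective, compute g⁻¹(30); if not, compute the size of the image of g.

g(1) = 1^36 = 1.
g(2): Repeated squaring mod 39: 2^1 ≡ 2, 2^2 ≡ 2² = 4, 2^4 ≡ 4² = 16, 2^8 ≡ 16² = 256 ≡ 22, 2^16 ≡ 22² = 484 ≡ 16, 2^32 ≡ 16² = 256 ≡ 22. Since 36 = 32 + 4, 2^36 ≡ 22·16: 22·16 = 352 ≡ 1. So 2^36 ≡ 1 (mod 39).
So g(1) = g(2) = 1 while 1 ≠ 2, therefore g is not injective.
Since g is not injective, we determine |image(g)|. Computing x^36 mod 39 for each x (by repeated squaring, reducing mod 39 at every step), the values g(0), g(1), …, g(38) are: 0, 1, 1, 27, 1, 1, 27, 1, 1, 27, 1, 1, 27, 13, 1, 27, 1, 1, 27, 1, 1, 27, 1, 1, 27, 1, 13, 27, 1, 1, 27, 1, 1, 27, 1, 1, 27, 1, 1.
The distinct values are {0, 1, 13, 27}; there are 4 of them.

4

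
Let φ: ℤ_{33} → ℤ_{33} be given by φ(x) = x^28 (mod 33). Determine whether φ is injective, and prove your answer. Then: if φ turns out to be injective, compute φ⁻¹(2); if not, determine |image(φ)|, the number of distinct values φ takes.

φ(4): Repeated squaring mod 33: 4^1 ≡ 4, 4^2 ≡ 4² = 16, 4^4 ≡ 16² = 256 ≡ 25, 4^8 ≡ 25² = 625 ≡ 31, 4^16 ≡ 31² = 961 ≡ 4. Since 28 = 16 + 8 + 4, 4^28 ≡ 4·31·25: 4·31 = 124 ≡ 25, then 25·25 = 625 ≡ 31. So 4^28 ≡ 31 (mod 33).
φ(7): Repeated squaring mod 33: 7^1 ≡ 7, 7^2 ≡ 7² = 49 ≡ 16, 7^4 ≡ 16² = 256 ≡ 25, 7^8 ≡ 25² = 625 ≡ 31, 7^16 ≡ 31² = 961 ≡ 4. Since 28 = 16 + 8 + 4, 7^28 ≡ 4·31·25: 4·31 = 124 ≡ 25, then 25·25 = 625 ≡ 31. So 7^28 ≡ 31 (mod 33).
So φ(4) = φ(7) = 31 while 4 ≠ 7, therefore φ is not injective.
Since φ is not injective, we determine |image(φ)|. Computing x^28 mod 33 for each x (by repeated squaring, reducing mod 33 at every step), the values φ(0), φ(1), …, φ(32) are: 0, 1, 25, 27, 31, 4, 15, 31, 16, 3, 1, 22, 12, 25, 16, 9, 4, 4, 9, 16, 25, 12, 22, 1, 3, 16, 31, 15, 4, 31, 27, 25, 1.
The distinct values are {0, 1, 3, 4, 9, 12, 15, 16, 22, 25, 27, 31}; there are 12 of them.

12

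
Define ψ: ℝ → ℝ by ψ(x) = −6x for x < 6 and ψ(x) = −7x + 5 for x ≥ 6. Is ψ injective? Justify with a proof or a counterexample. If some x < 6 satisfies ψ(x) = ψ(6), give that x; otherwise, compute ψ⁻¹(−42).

47/7

Both pieces are strictly decreasing (slopes −6 and −7), so each is injective on its own interval.
The left piece maps (−∞, 6) onto (−36, ∞); the right piece maps [6, ∞) onto (−∞, −37].
These images are disjoint, so no value is attained by both pieces. Therefore ψ is injective.
Because the two images are disjoint, no x < 6 has ψ(x) = ψ(6), so we compute ψ⁻¹(−42): −42 lies in (−∞, −37], so solve −7x + 5 = −42: x = (−42 − 5)/(−7) = 47/7.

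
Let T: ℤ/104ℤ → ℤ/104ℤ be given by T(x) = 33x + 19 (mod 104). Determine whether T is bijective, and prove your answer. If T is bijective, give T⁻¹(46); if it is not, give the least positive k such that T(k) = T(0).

67

Suppose T(x_1) = T(x_2) in ℤ/104ℤ. Then 33x_1 + 19 ≡ 33x_2 + 19 (mod 104), therefore 33(x_1 − x_2) ≡ 0 (mod 104).
Since gcd(33, 104) = 1, 33 is invertible modulo 104, therefore x_1 − x_2 ≡ 0 (mod 104), i.e. x_1 = x_2.
We now compute 33⁻¹ mod 104 explicitly. Euclid's algorithm: 104 = 3·33 + 5, 33 = 6·5 + 3, 5 = 1·3 + 2, 3 = 1·2 + 1; back-substituting gives 1 = 41·33 − 13·104, so 33⁻¹ ≡ 41 (mod 104).
Then y ↦ 41(y − 19) is a two-sided inverse to T, so every y ∈ ℤ/104ℤ has a preimage.
Thus T is bijective.
Since T is bijective, we find T⁻¹(46): we need 33x ≡ 46 − 19 ≡ 27 (mod 104). Using 33⁻¹ = 41: x ≡ 41·27 = 1107 = 10·104 + 67, so x = 67.
Check: T(67) = 33·67 + 19 = 2230 = 21·104 + 46 ≡ 46 (mod 104).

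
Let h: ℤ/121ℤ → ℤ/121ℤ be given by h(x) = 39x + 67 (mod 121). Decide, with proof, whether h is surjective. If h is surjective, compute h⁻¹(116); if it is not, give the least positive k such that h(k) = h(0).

Since gcd(39, 121) = 1, 39 is invertible modulo 121. Euclid's algorithm: 121 = 3·39 + 4, 39 = 9·4 + 3, 4 = 1·3 + 1; back-substituting gives 1 = 90·39 − 29·121, so 39⁻¹ ≡ 90 (mod 121).
For any y ∈ ℤ/121ℤ, x = 90(y − 67) mod 121 satisfies h(x) = 39·90(y − 67) + 67 ≡ y (since 39·90 ≡ 1 mod 121). So every y has a preimage.
Therefore h is surjective.
Since h is surjective, we find h⁻¹(116): we need 39x ≡ 116 − 67 ≡ 49 (mod 121). Using 39⁻¹ = 90: x ≡ 90·49 = 4410 = 36·121 + 54, so x = 54.
Check: h(54) = 39·54 + 67 = 2173 = 17·121 + 116 ≡ 116 (mod 121).

54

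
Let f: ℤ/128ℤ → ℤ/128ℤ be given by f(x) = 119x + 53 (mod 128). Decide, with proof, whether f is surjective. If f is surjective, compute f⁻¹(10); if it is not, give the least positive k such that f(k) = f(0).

19

Since gcd(119, 128) = 1, 119 is invertible modulo 128. Euclid's algorithm: 128 = 1·119 + 9, 119 = 13·9 + 2, 9 = 4·2 + 1; back-substituting gives 1 = 71·119 − 66·128, so 119⁻¹ ≡ 71 (mod 128).
Then y ↦ 71(y − 53) is a two-sided inverse to f, so every y ∈ ℤ/128ℤ has a preimage.
Hence f is surjective.
Since f is surjective, we compute f⁻¹(10): solve 119x + 53 ≡ 10 (mod 128), i.e. 119x ≡ 85 (mod 128).
Multiplying by 119⁻¹ = 71 gives x ≡ 71·85 = 6035 = 47·128 + 19 ≡ 19 (mod 128).
Check: f(19) = 119·19 + 53 = 2314 = 18·128 + 10 ≡ 10 (mod 128).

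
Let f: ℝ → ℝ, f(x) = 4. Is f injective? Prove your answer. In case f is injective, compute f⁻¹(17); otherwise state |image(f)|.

f(0) = 4 = f(1) with 0 ≠ 1, so f is not injective.
Since f is not injective, we state |image(f)|: the image of f is {4}, which has 1 element.

1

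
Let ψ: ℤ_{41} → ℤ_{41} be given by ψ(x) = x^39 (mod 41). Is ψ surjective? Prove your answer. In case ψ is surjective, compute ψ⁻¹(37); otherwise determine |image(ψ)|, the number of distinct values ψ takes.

10

Since 41 is prime, the nonzero elements of ℤ_{41} form a cyclic group of order 40.
As gcd(39, 40) = 1, raising to the 39th power is a bijection on this group: if x_1^39 ≡ x_2^39 then (x_1x_2^{−1})^39 = 1, and the only element of order dividing gcd(39, 40) = 1 is 1, so x_1 = x_2.
With ψ(0) = 0 this makes ψ injective on all of ℤ_{41}, hence bijective (finite equal-size domain and codomain). In particular ψ is surjective.
Since ψ is surjective, we find the preimage of 37. The inverse of x ↦ x^39 on (ℤ_{41})^× is x ↦ x^39, because 39·39 = 1521 = 38·40 + 1 ≡ 1 (mod 40) and x^{40} = 1 for x ≠ 0 (Fermat). So ψ⁻¹(37) = 37^39 mod 41.
Repeated squaring mod 41: 37^1 ≡ 37, 37^2 ≡ 37² = 1369 ≡ 16, 37^4 ≡ 16² = 256 ≡ 10, 37^8 ≡ 10² = 100 ≡ 18, 37^16 ≡ 18² = 324 ≡ 37, 37^32 ≡ 37² = 1369 ≡ 16. Since 39 = 32 + 4 + 2 + 1, 37^39 ≡ 16·10·16·37: 16·10 = 160 ≡ 37, then 37·16 = 592 ≡ 18, then 18·37 = 666 ≡ 10. So 37^39 ≡ 10 (mod 41).
Hence ψ⁻¹(37) = 10.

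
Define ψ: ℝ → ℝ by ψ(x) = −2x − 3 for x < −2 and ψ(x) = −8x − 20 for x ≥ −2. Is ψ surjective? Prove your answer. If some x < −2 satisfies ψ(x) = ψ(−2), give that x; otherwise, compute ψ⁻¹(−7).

-13/8

Both pieces are strictly decreasing (slopes −2 and −8), so each is injective on its own interval.
The left piece maps (−∞, −2) onto (1, ∞); the right piece maps [−2, ∞) onto (−∞, −4].
The union (1, ∞) ∪ (−∞, −4] omits the interval between 1 and −4; in particular 1 has no preimage. So ψ is not surjective.
Because the two images are disjoint, no x < −2 has ψ(x) = ψ(−2), so we compute ψ⁻¹(−7): −7 lies in (−∞, −4], so solve −8x − 20 = −7: x = (−7 + 20)/(−8) = −13/8.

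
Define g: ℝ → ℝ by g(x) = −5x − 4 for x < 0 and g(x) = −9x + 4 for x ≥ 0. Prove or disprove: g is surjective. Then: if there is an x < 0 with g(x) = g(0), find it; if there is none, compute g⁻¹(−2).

-8/5

Both pieces are strictly decreasing (slopes −5 and −9), so each is injective on its own interval.
The left piece maps (−∞, 0) onto (−4, ∞); the right piece maps [0, ∞) onto (−∞, 4].
The union (−4, ∞) ∪ (−∞, 4] covers ℝ, so g is surjective.
For the follow-up: the images overlap, so an x < 0 with g(x) = g(0) exists. g(0) = 4; solving −5x − 4 = 4 for x < 0 gives x = (4 + 4)/(−5) = −8/5.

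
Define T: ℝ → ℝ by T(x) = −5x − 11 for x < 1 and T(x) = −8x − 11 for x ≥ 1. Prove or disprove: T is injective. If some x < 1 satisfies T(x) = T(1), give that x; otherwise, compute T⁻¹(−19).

1

Both pieces are strictly decreasing (slopes −5 and −8), so each is injective on its own interval.
The left piece maps (−∞, 1) onto (−16, ∞); the right piece maps [1, ∞) onto (−∞, −19].
These images are disjoint, so no value is attained by both pieces. Hence T is injective.
Because the two images are disjoint, no x < 1 has T(x) = T(1), so we compute T⁻¹(−19): −19 lies in (−∞, −19], so solve −8x − 11 = −19: x = (−19 + 11)/(−8) = 1.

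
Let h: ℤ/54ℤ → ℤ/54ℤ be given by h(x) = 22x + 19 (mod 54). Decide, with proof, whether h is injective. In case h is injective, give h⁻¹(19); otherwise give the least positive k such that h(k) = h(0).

Recall that injectivity means: for all u, v in the domain, h(u) = h(v) implies u = v.
We have gcd(22, 54) = 2 > 1. Taking u = 0 and v = 27: h(0) = 19 and h(27) = 22·27 + 19 = 613 ≡ 19 (mod 54).
So h(0) = h(27) while 0 ≠ 27, thus h is not injective.
Since h is not injective, we find the least positive k with h(k) = h(0): this means 22k ≡ 0 (mod 54), i.e. 54 ∣ 22k. Since gcd(22, 54) = 2, dividing through by 2 this holds exactly when 27 ∣ 11k, and as gcd(11, 27) = 1, exactly when 27 ∣ k.
The smallest positive such k is 27.

27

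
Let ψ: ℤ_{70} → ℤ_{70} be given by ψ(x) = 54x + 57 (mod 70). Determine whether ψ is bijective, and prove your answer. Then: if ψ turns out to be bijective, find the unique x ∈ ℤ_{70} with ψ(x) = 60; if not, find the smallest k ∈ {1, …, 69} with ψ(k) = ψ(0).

35

We have gcd(54, 70) = 2 > 1. Taking a = 0 and b = 35: ψ(0) = 57 and ψ(35) = 54·35 + 57 = 1947 ≡ 57 (mod 70).
So ψ(0) = ψ(35) while 0 ≠ 35, so ψ is not injective, hence not bijective.
Since ψ is not bijective, we find the least positive k with ψ(k) = ψ(0): this means 54k ≡ 0 (mod 70), i.e. 70 ∣ 54k. Since gcd(54, 70) = 2, dividing through by 2 this holds exactly when 35 ∣ 27k, and as gcd(27, 35) = 1, exactly when 35 ∣ k.
The smallest positive such k is 35.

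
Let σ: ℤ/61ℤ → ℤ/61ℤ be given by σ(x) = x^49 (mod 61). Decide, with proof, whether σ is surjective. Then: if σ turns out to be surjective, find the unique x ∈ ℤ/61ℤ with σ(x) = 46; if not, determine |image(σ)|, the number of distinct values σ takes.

Since 61 is prime, the nonzero elements of ℤ/61ℤ form a cyclic group of order 60.
As gcd(49, 60) = 1, raising to the 49th power is a bijection on this group: if x_1^49 ≡ x_2^49 then (x_1x_2^{−1})^49 = 1, and the only element of order dividing gcd(49, 60) = 1 is 1, so x_1 = x_2.
With σ(0) = 0 this makes σ injective on all of ℤ/61ℤ, hence bijective (finite equal-size domain and codomain). In particular σ is surjective.
Since σ is surjective, we find the preimage of 46. The inverse of x ↦ x^49 on (ℤ/61ℤ)^× is x ↦ x^49, because 49·49 = 2401 = 40·60 + 1 ≡ 1 (mod 60) and x^{60} = 1 for x ≠ 0 (Fermat). So σ⁻¹(46) = 46^49 mod 61.
Repeated squaring mod 61: 46^1 ≡ 46, 46^2 ≡ 46² = 2116 ≡ 42, 46^4 ≡ 42² = 1764 ≡ 56, 46^8 ≡ 56² = 3136 ≡ 25, 46^16 ≡ 25² = 625 ≡ 15, 46^32 ≡ 15² = 225 ≡ 42. Since 49 = 32 + 16 + 1, 46^49 ≡ 42·15·46: 42·15 = 630 ≡ 20, then 20·46 = 920 ≡ 5. So 46^49 ≡ 5 (mod 61).
Hence σ⁻¹(46) = 5.

5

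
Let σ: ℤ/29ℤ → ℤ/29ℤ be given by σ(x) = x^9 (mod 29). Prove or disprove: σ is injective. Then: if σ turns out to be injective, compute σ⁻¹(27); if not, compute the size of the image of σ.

Since 29 is prime, the nonzero elements of ℤ/29ℤ form a cyclic group of order 28.
As gcd(9, 28) = 1, raising to the 9th power is a bijection on this group: if u^9 ≡ v^9 then (uv^{−1})^9 = 1, and the only element of order dividing gcd(9, 28) = 1 is 1, so u = v.
With σ(0) = 0 this makes σ injective on all of ℤ/29ℤ, hence bijective (finite equal-size domain and codomain). In particular σ is injective.
Since σ is injective, we find the preimage of 27. The inverse of x ↦ x^9 on (ℤ/29ℤ)^× is x ↦ x^25, because 9·25 = 225 = 8·28 + 1 ≡ 1 (mod 28) and x^{28} = 1 for x ≠ 0 (Fermat). So σ⁻¹(27) = 27^25 mod 29.
Repeated squaring mod 29: 27^1 ≡ 27, 27^2 ≡ 27² = 729 ≡ 4, 27^4 ≡ 4² = 16, 27^8 ≡ 16² = 256 ≡ 24, 27^16 ≡ 24² = 576 ≡ 25. Since 25 = 16 + 8 + 1, 27^25 ≡ 25·24·27: 25·24 = 600 ≡ 20, then 20·27 = 540 ≡ 18. So 27^25 ≡ 18 (mod 29).
Hence σ⁻¹(27) = 18.

18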